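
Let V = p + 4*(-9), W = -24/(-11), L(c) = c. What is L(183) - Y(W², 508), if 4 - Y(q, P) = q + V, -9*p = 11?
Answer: 159580/1089 ≈ 146.54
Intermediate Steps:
p = -11/9 (p = -⅑*11 = -11/9 ≈ -1.2222)
W = 24/11 (W = -24*(-1/11) = 24/11 ≈ 2.1818)
V = -335/9 (V = -11/9 + 4*(-9) = -11/9 - 36 = -335/9 ≈ -37.222)
Y(q, P) = 371/9 - q (Y(q, P) = 4 - (q - 335/9) = 4 - (-335/9 + q) = 4 + (335/9 - q) = 371/9 - q)
L(183) - Y(W², 508) = 183 - (371/9 - (24/11)²) = 183 - (371/9 - 1*576/121) = 183 - (371/9 - 576/121) = 183 - 1*39707/1089 = 183 - 39707/1089 = 159580/1089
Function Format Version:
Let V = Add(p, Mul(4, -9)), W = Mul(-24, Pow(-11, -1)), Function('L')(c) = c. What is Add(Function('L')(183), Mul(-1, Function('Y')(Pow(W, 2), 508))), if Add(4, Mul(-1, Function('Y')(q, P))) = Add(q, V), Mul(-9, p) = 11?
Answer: Rational(159580, 1089) ≈ 146.54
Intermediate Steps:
p = Rational(-11, 9) (p = Mul(Rational(-1, 9), 11) = Rational(-11, 9) ≈ -1.2222)
W = Rational(24, 11) (W = Mul(-24, Rational(-1, 11)) = Rational(24, 11) ≈ 2.1818)
V = Rational(-335, 9) (V = Add(Rational(-11, 9), Mul(4, -9)) = Add(Rational(-11, 9), -36) = Rational(-335, 9) ≈ -37.222)
Function('Y')(q, P) = Add(Rational(371, 9), Mul(-1, q)) (Function('Y')(q, P) = Add(4, Mul(-1, Add(q, Rational(-335, 9)))) = Add(4, Mul(-1, Add(Rational(-335, 9), q))) = Add(4, Add(Rational(335, 9), Mul(-1, q))) = Add(Rational(371, 9), Mul(-1, q)))
Add(Function('L')(183), Mul(-1, Function('Y')(Pow(W, 2), 508))) = Add(183, Mul(-1, Add(Rational(371, 9), Mul(-1, Pow(Rational(24, 11), 2))))) = Add(183, Mul(-1, Add(Rational(371, 9), Mul(-1, Rational(576, 121))))) = Add(183, Mul(-1, Add(Rational(371, 9), Rational(-576, 121)))) = Add(183, Mul(-1, Rational(39707, 1089))) = Add(183, Rational(-39707, 1089)) = Rational(159580, 1089)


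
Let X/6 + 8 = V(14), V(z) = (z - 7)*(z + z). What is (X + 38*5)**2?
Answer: 1737124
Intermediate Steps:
V(z) = 2*z*(-7 + z) (V(z) = (-7 + z)*(2*z) = 2*z*(-7 + z))
X = 1128 (X = -48 + 6*(2*14*(-7 + 14)) = -48 + 6*(2*14*7) = -48 + 6*196 = -48 + 1176 = 1128)
(X + 38*5)**2 = (1128 + 38*5)**2 = (1128 + 190)**2 = 1318**2 = 1737124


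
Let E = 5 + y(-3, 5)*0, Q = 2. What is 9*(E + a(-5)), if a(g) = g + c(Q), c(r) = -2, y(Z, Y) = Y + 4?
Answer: -18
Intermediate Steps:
y(Z, Y) = 4 + Y
a(g) = -2 + g (a(g) = g - 2 = -2 + g)
E = 5 (E = 5 + (4 + 5)*0 = 5 + 9*0 = 5 + 0 = 5)
9*(E + a(-5)) = 9*(5 + (-2 - 5)) = 9*(5 - 7) = 9*(-2) = -18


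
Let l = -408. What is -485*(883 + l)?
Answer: -230375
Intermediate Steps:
-485*(883 + l) = -485*(883 - 408) = -485*475 = -230375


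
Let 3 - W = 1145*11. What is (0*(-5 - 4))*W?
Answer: 0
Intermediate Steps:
W = -12592 (W = 3 - 1145*11 = 3 - 1*12595 = 3 - 12595 = -12592)
(0*(-5 - 4))*W = (0*(-5 - 4))*(-12592) = (0*(-9))*(-12592) = 0*(-12592) = 0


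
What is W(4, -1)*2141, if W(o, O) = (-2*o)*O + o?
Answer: 25692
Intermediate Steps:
W(o, O) = o - 2*O*o (W(o, O) = -2*O*o + o = o - 2*O*o)
W(4, -1)*2141 = (4*(1 - 2*(-1)))*2141 = (4*(1 + 2))*2141 = (4*3)*2141 = 12*2141 = 25692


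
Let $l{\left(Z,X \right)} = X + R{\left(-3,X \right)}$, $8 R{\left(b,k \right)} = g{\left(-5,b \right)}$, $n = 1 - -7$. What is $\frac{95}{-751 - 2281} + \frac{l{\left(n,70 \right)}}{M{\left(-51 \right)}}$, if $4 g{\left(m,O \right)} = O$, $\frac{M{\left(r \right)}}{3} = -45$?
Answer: $- \frac{899123}{1637280} \approx -0.54916$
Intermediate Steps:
$M{\left(r \right)} = -135$ ($M{\left(r \right)} = 3 \left(-45\right) = -135$)
$n = 8$ ($n = 1 + 7 = 8$)
$g{\left(m,O \right)} = \frac{O}{4}$
$R{\left(b,k \right)} = \frac{b}{32}$ ($R{\left(b,k \right)} = \frac{\frac{1}{4} b}{8} = \frac{b}{32}$)
$l{\left(Z,X \right)} = - \frac{3}{32} + X$ ($l{\left(Z,X \right)} = X + \frac{1}{32} \left(-3\right) = X - \frac{3}{32} = - \frac{3}{32} + X$)
$\frac{95}{-751 - 2281} + \frac{l{\left(n,70 \right)}}{M{\left(-51 \right)}} = \frac{95}{-751 - 2281} + \frac{- \frac{3}{32} + 70}{-135} = \frac{95}{-3032} + \frac{2237}{32} \left(- \frac{1}{135}\right) = 95 \left(- \frac{1}{3032}\right) - \frac{2237}{4320} = - \frac{95}{3032} - \frac{2237}{4320} = - \frac{899123}{1637280}$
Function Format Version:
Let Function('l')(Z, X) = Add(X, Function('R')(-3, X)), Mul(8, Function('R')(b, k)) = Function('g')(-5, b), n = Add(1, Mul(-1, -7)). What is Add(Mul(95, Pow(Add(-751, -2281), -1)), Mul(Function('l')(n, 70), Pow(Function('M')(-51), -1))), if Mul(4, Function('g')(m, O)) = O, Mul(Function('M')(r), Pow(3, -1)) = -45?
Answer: Rational(-899123, 1637280) ≈ -0.54916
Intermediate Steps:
Function('M')(r) = -135 (Function('M')(r) = Mul(3, -45) = -135)
n = 8 (n = Add(1, 7) = 8)
Function('g')(m, O) = Mul(Rational(1, 4), O)
Function('R')(b, k) = Mul(Rational(1, 32), b) (Function('R')(b, k) = Mul(Rational(1, 8), Mul(Rational(1, 4), b)) = Mul(Rational(1, 32), b))
Function('l')(Z, X) = Add(Rational(-3, 32), X) (Function('l')(Z, X) = Add(X, Mul(Rational(1, 32), -3)) = Add(X, Rational(-3, 32)) = Add(Rational(-3, 32), X))
Add(Mul(95, Pow(Add(-751, -2281), -1)), Mul(Function('l')(n, 70), Pow(Function('M')(-51), -1))) = Add(Mul(95, Pow(Add(-751, -2281), -1)), Mul(Add(Rational(-3, 32), 70), Pow(-135, -1))) = Add(Mul(95, Pow(-3032, -1)), Mul(Rational(2237, 32), Rational(-1, 135))) = Add(Mul(95, Rational(-1, 3032)), Rational(-2237, 4320)) = Add(Rational(-95, 3032), Rational(-2237, 4320)) = Rational(-899123, 1637280)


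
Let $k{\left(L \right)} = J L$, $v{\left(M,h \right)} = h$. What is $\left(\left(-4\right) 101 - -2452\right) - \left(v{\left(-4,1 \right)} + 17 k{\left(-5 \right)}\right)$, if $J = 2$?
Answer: $2217$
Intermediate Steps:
$k{\left(L \right)} = 2 L$
$\left(\left(-4\right) 101 - -2452\right) - \left(v{\left(-4,1 \right)} + 17 k{\left(-5 \right)}\right) = \left(\left(-4\right) 101 - -2452\right) - \left(1 + 17 \cdot 2 \left(-5\right)\right) = \left(-404 + 2452\right) - \left(1 + 17 \left(-10\right)\right) = 2048 - \left(1 - 170\right) = 2048 - -169 = 2048 + 169 = 2217$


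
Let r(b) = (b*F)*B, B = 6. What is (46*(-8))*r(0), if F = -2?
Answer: 0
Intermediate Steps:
r(b) = -12*b (r(b) = (b*(-2))*6 = -2*b*6 = -12*b)
(46*(-8))*r(0) = (46*(-8))*(-12*0) = -368*0 = 0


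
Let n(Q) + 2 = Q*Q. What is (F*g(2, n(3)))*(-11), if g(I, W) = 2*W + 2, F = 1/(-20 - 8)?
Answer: 44/7 ≈ 6.2857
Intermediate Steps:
n(Q) = -2 + Q² (n(Q) = -2 + Q*Q = -2 + Q²)
F = -1/28 (F = 1/(-28) = -1/28 ≈ -0.035714)
g(I, W) = 2 + 2*W
(F*g(2, n(3)))*(-11) = -(2 + 2*(-2 + 3²))/28*(-11) = -(2 + 2*(-2 + 9))/28*(-11) = -(2 + 2*7)/28*(-11) = -(2 + 14)/28*(-11) = -1/28*16*(-11) = -4/7*(-11) = 44/7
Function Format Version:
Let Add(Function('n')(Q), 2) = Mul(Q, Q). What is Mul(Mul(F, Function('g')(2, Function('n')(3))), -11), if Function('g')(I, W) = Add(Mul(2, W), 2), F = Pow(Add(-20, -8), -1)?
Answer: Rational(44, 7) ≈ 6.2857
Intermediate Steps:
Function('n')(Q) = Add(-2, Pow(Q, 2)) (Function('n')(Q) = Add(-2, Mul(Q, Q)) = Add(-2, Pow(Q, 2)))
F = Rational(-1, 28) (F = Pow(-28, -1) = Rational(-1, 28) ≈ -0.035714)
Function('g')(I, W) = Add(2, Mul(2, W))
Mul(Mul(F, Function('g')(2, Function('n')(3))), -11) = Mul(Mul(Rational(-1, 28), Add(2, Mul(2, Add(-2, Pow(3, 2))))), -11) = Mul(Mul(Rational(-1, 28), Add(2, Mul(2, Add(-2, 9)))), -11) = Mul(Mul(Rational(-1, 28), Add(2, Mul(2, 7))), -11) = Mul(Mul(Rational(-1, 28), Add(2, 14)), -11) = Mul(Mul(Rational(-1, 28), 16), -11) = Mul(Rational(-4, 7), -11) = Rational(44, 7)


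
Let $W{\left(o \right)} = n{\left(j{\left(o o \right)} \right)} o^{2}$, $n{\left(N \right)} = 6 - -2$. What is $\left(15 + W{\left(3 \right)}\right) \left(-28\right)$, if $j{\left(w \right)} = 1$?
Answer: $-2436$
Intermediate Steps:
$n{\left(N \right)} = 8$ ($n{\left(N \right)} = 6 + 2 = 8$)
$W{\left(o \right)} = 8 o^{2}$
$\left(15 + W{\left(3 \right)}\right) \left(-28\right) = \left(15 + 8 \cdot 3^{2}\right) \left(-28\right) = \left(15 + 8 \cdot 9\right) \left(-28\right) = \left(15 + 72\right) \left(-28\right) = 87 \left(-28\right) = -2436$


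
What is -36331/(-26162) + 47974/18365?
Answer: 1922314603/480465130 ≈ 4.0009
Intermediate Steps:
-36331/(-26162) + 47974/18365 = -36331*(-1/26162) + 47974*(1/18365) = 36331/26162 + 47974/18365 = 1922314603/480465130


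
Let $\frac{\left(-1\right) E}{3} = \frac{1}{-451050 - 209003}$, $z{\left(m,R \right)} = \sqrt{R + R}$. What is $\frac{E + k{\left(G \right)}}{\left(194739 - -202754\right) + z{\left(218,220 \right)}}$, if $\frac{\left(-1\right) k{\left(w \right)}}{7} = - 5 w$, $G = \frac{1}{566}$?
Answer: $\frac{9183500592629}{59027475447074940782} - \frac{23103553 \sqrt{110}}{29513737723537470391} \approx 1.5557 \cdot 10^{-7}$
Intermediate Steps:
$G = \frac{1}{566} \approx 0.0017668$
$z{\left(m,R \right)} = \sqrt{2} \sqrt{R}$ ($z{\left(m,R \right)} = \sqrt{2 R} = \sqrt{2} \sqrt{R}$)
$k{\left(w \right)} = 35 w$ ($k{\left(w \right)} = - 7 \left(- 5 w\right) = 35 w$)
$E = \frac{3}{660053}$ ($E = - \frac{3}{-451050 - 209003} = - \frac{3}{-660053} = \left(-3\right) \left(- \frac{1}{660053}\right) = \frac{3}{660053} \approx 4.5451 \cdot 10^{-6}$)
$\frac{E + k{\left(G \right)}}{\left(194739 - -202754\right) + z{\left(218,220 \right)}} = \frac{\frac{3}{660053} + 35 \cdot \frac{1}{566}}{\left(194739 - -202754\right) + \sqrt{2} \sqrt{220}} = \frac{\frac{3}{660053} + \frac{35}{566}}{\left(194739 + 202754\right) + \sqrt{2} \cdot 2 \sqrt{55}} = \frac{23103553}{373589998 \left(397493 + 2 \sqrt{110}\right)}$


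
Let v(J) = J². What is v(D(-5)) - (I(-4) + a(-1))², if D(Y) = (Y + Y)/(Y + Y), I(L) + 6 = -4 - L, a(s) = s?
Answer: -48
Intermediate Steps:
I(L) = -10 - L (I(L) = -6 + (-4 - L) = -10 - L)
D(Y) = 1 (D(Y) = (2*Y)/((2*Y)) = (2*Y)*(1/(2*Y)) = 1)
v(D(-5)) - (I(-4) + a(-1))² = 1² - ((-10 - 1*(-4)) - 1)² = 1 - ((-10 + 4) - 1)² = 1 - (-6 - 1)² = 1 - 1*(-7)² = 1 - 1*49 = 1 - 49 = -48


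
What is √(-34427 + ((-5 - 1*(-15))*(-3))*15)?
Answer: I*√34877 ≈ 186.75*I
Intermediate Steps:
√(-34427 + ((-5 - 1*(-15))*(-3))*15) = √(-34427 + ((-5 + 15)*(-3))*15) = √(-34427 + (10*(-3))*15) = √(-34427 - 30*15) = √(-34427 - 450) = √(-34877) = I*√34877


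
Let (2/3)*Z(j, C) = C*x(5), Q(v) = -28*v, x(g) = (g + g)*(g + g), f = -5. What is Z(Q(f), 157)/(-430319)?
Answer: -23550/430319 ≈ -0.054727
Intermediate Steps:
x(g) = 4*g**2 (x(g) = (2*g)*(2*g) = 4*g**2)
Z(j, C) = 150*C (Z(j, C) = 3*(C*(4*5**2))/2 = 3*(C*(4*25))/2 = 3*(C*100)/2 = 3*(100*C)/2 = 150*C)
Z(Q(f), 157)/(-430319) = (150*157)/(-430319) = 23550*(-1/430319) = -23550/430319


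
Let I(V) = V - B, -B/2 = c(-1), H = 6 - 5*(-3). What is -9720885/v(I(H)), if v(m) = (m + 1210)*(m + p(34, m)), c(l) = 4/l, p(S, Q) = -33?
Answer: 1944177/4892 ≈ 397.42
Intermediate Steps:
H = 21 (H = 6 + 15 = 21)
B = 8 (B = -8/(-1) = -8*(-1) = -2*(-4) = 8)
I(V) = -8 + V (I(V) = V - 1*8 = V - 8 = -8 + V)
v(m) = (-33 + m)*(1210 + m) (v(m) = (m + 1210)*(m - 33) = (1210 + m)*(-33 + m) = (-33 + m)*(1210 + m))
-9720885/v(I(H)) = -9720885/(-39930 + (-8 + 21)² + 1177*(-8 + 21)) = -9720885/(-39930 + 13² + 1177*13) = -9720885/(-39930 + 169 + 15301) = -9720885/(-24460) = -9720885*(-1/24460) = 1944177/4892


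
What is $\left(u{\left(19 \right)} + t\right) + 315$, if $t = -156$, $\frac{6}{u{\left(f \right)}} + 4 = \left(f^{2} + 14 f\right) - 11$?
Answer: $\frac{16219}{102} \approx 159.01$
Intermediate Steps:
$u{\left(f \right)} = \frac{6}{-15 + f^{2} + 14 f}$ ($u{\left(f \right)} = \frac{6}{-4 - \left(11 - f^{2} - 14 f\right)} = \frac{6}{-4 + \left(-11 + f^{2} + 14 f\right)} = \frac{6}{-15 + f^{2} + 14 f}$)
$\left(u{\left(19 \right)} + t\right) + 315 = \left(\frac{6}{-15 + 19^{2} + 14 \cdot 19} - 156\right) + 315 = \left(\frac{6}{-15 + 361 + 266} - 156\right) + 315 = \left(\frac{6}{612} - 156\right) + 315 = \left(6 \cdot \frac{1}{612} - 156\right) + 315 = \left(\frac{1}{102} - 156\right) + 315 = - \frac{15911}{102} + 315 = \frac{16219}{102}$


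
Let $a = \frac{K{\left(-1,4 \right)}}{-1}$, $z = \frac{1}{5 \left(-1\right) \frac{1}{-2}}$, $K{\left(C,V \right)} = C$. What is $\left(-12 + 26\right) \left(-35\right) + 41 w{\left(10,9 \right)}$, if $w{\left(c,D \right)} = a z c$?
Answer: $-326$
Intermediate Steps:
$z = \frac{2}{5}$ ($z = \frac{1}{\left(-5\right) \left(- \frac{1}{2}\right)} = \frac{1}{\frac{5}{2}} = \frac{2}{5} \approx 0.4$)
$a = 1$ ($a = - \frac{1}{-1} = \left(-1\right) \left(-1\right) = 1$)
$w{\left(c,D \right)} = \frac{2 c}{5}$ ($w{\left(c,D \right)} = 1 \cdot \frac{2}{5} c = \frac{2 c}{5}$)
$\left(-12 + 26\right) \left(-35\right) + 41 w{\left(10,9 \right)} = \left(-12 + 26\right) \left(-35\right) + 41 \cdot \frac{2}{5} \cdot 10 = 14 \left(-35\right) + 41 \cdot 4 = -490 + 164 = -326$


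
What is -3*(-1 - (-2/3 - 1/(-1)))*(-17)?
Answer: -68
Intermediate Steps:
-3*(-1 - (-2/3 - 1/(-1)))*(-17) = -3*(-1 - (-2*⅓ - 1*(-1)))*(-17) = -3*(-1 - (-⅔ + 1))*(-17) = -3*(-1 - 1*⅓)*(-17) = -3*(-1 - ⅓)*(-17) = -3*(-4/3)*(-17) = 4*(-17) = -68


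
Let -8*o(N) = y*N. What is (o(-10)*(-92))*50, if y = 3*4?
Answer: -69000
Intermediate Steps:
y = 12
o(N) = -3*N/2
(o(-10)*(-92))*50 = (-3/2*(-10)*(-92))*50 = (15*(-92))*50 = -1380*50 = -69000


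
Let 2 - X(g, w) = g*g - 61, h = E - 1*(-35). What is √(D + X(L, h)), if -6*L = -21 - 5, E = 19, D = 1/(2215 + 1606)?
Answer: √5810850707/11463 ≈ 6.6500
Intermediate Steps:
D = 1/3821 ≈ 0.00026171
h = 54 (h = 19 - 1*(-35) = 19 + 35 = 54)
L = 13/3 (L = -(-21 - 5)/6 = -⅙*(-26) = 13/3 ≈ 4.3333)
X(g, w) = 63 - g² (X(g, w) = 2 - (g*g - 61) = 2 - (g² - 61) = 2 - (-61 + g²) = 2 + (61 - g²) = 63 - g²)
√(D + X(L, h)) = √(1/3821 + (63 - (13/3)²)) = √(1/3821 + (63 - 1*169/9)) = √(1/3821 + (63 - 169/9)) = √(1/3821 + 398/9) = √(1520767/34389) = √5810850707/11463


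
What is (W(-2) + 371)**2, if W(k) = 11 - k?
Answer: 147456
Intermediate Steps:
(W(-2) + 371)**2 = ((11 - 1*(-2)) + 371)**2 = ((11 + 2) + 371)**2 = (13 + 371)**2 = 384**2 = 147456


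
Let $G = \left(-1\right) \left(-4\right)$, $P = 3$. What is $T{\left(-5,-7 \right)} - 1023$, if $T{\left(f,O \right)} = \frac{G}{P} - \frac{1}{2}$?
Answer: $- \frac{6133}{6} \approx -1022.2$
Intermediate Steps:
$G = 4$
$T{\left(f,O \right)} = \frac{5}{6}$ ($T{\left(f,O \right)} = \frac{4}{3} - \frac{1}{2} = \frac{5}{6}$)
$T{\left(-5,-7 \right)} - 1023 = \frac{5}{6} - 1023 = - \frac{6133}{6}$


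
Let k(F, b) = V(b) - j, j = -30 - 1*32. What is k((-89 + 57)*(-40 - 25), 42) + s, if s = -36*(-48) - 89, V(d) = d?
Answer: 1743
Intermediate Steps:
j = -62 (j = -30 - 32 = -62)
s = 1639 (s = 1728 - 89 = 1639)
k(F, b) = 62 + b (k(F, b) = b - 1*(-62) = b + 62 = 62 + b)
k((-89 + 57)*(-40 - 25), 42) + s = (62 + 42) + 1639 = 104 + 1639 = 1743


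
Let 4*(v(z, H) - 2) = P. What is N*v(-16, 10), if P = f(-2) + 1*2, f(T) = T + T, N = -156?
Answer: -234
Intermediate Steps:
f(T) = 2*T
P = -2 (P = 2*(-2) + 1*2 = -4 + 2 = -2)
v(z, H) = 3/2 (v(z, H) = 2 + (¼)*(-2) = 2 - ½ = 3/2)
N*v(-16, 10) = -156*3/2 = -234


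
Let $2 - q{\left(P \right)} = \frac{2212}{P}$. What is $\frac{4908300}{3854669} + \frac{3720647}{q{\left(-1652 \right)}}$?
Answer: $\frac{846170863334837}{759369793} \approx 1.1143 \cdot 10^{6}$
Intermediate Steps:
$q{\left(P \right)} = 2 - \frac{2212}{P}$
$\frac{4908300}{3854669} + \frac{3720647}{q{\left(-1652 \right)}} = \frac{4908300}{3854669} + \frac{3720647}{2 - \frac{2212}{-1652}} = 4908300 \cdot \frac{1}{3854669} + \frac{3720647}{2 - - \frac{79}{59}} = \frac{4908300}{3854669} + \frac{3720647}{2 + \frac{79}{59}} = \frac{4908300}{3854669} + \frac{3720647}{\frac{197}{59}} = \frac{4908300}{3854669} + 3720647 \cdot \frac{59}{197} = \frac{4908300}{3854669} + \frac{219518173}{197} = \frac{846170863334837}{759369793}$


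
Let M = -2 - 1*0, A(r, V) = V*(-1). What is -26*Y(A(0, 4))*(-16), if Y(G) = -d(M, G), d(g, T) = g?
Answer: 832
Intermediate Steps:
A(r, V) = -V
M = -2 (M = -2 + 0 = -2)
Y(G) = 2 (Y(G) = -1*(-2) = 2)
-26*Y(A(0, 4))*(-16) = -26*2*(-16) = -52*(-16) = 832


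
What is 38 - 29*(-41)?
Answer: 1227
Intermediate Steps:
38 - 29*(-41) = 38 + 1189 = 1227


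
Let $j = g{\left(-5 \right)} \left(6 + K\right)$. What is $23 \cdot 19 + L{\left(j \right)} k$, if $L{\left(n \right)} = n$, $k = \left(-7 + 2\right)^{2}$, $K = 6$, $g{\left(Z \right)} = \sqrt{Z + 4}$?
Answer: $437 + 300 i \approx 437.0 + 300.0 i$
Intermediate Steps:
$g{\left(Z \right)} = \sqrt{4 + Z}$
$j = 12 i$ ($j = \sqrt{4 - 5} \left(6 + 6\right) = \sqrt{-1} \cdot 12 = i 12 = 12 i \approx 12.0 i$)
$k = 25$ ($k = \left(-5\right)^{2} = 25$)
$23 \cdot 19 + L{\left(j \right)} k = 23 \cdot 19 + 12 i 25 = 437 + 300 i$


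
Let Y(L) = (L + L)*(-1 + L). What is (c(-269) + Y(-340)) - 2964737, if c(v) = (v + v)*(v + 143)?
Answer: -2665069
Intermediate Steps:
c(v) = 2*v*(143 + v) (c(v) = (2*v)*(143 + v) = 2*v*(143 + v))
Y(L) = 2*L*(-1 + L) (Y(L) = (2*L)*(-1 + L) = 2*L*(-1 + L))
(c(-269) + Y(-340)) - 2964737 = (2*(-269)*(143 - 269) + 2*(-340)*(-1 - 340)) - 2964737 = (2*(-269)*(-126) + 2*(-340)*(-341)) - 2964737 = (67788 + 231880) - 2964737 = 299668 - 2964737 = -2665069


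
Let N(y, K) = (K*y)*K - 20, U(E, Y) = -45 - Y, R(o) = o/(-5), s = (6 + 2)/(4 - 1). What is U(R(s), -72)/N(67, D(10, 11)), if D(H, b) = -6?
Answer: 27/2392 ≈ 0.011288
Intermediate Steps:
s = 8/3 ≈ 2.6667
R(o) = -o/5 (R(o) = o*(-⅕) = -o/5)
N(y, K) = -20 + y*K² (N(y, K) = y*K² - 20 = -20 + y*K²)
U(R(s), -72)/N(67, D(10, 11)) = (-45 - 1*(-72))/(-20 + 67*(-6)²) = (-45 + 72)/(-20 + 67*36) = 27/(-20 + 2412) = 27/2392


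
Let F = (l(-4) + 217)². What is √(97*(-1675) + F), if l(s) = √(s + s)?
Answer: √(-115394 + 868*I*√2) ≈ 1.807 + 339.7*I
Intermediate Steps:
l(s) = √2*√s (l(s) = √(2*s) = √2*√s)
F = (217 + 2*I*√2)² (F = (√2*√(-4) + 217)² = (√2*(2*I) + 217)² = (2*I*√2 + 217)² = (217 + 2*I*√2)² ≈ 47081.0 + 1227.5*I)
√(97*(-1675) + F) = √(97*(-1675) + (47081 + 868*I*√2)) = √(-162475 + (47081 + 868*I*√2)) = √(-115394 + 868*I*√2)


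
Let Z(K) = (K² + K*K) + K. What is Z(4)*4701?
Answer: 169236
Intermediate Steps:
Z(K) = K + 2*K² (Z(K) = (K² + K²) + K = 2*K² + K = K + 2*K²)
Z(4)*4701 = (4*(1 + 2*4))*4701 = (4*(1 + 8))*4701 = (4*9)*4701 = 36*4701 = 169236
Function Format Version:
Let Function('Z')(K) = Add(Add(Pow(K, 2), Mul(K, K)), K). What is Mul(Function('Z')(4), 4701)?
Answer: 169236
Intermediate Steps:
Function('Z')(K) = Add(K, Mul(2, Pow(K, 2))) (Function('Z')(K) = Add(Add(Pow(K, 2), Pow(K, 2)), K) = Add(Mul(2, Pow(K, 2)), K) = Add(K, Mul(2, Pow(K, 2))))
Mul(Function('Z')(4), 4701) = Mul(Mul(4, Add(1, Mul(2, 4))), 4701) = Mul(Mul(4, Add(1, 8)), 4701) = Mul(Mul(4, 9), 4701) = Mul(36, 4701) = 169236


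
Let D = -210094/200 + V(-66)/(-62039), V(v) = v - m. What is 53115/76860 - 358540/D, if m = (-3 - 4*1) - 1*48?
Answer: 878509784877581/2568704451684 ≈ 342.00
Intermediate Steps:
m = -55 (m = (-3 - 4) - 48 = -7 - 48 = -55)
V(v) = 55 + v (V(v) = v - 1*(-55) = v + 55 = 55 + v)
D = -6517009733/6203900 (D = -210094/200 + (55 - 66)/(-62039) = -210094*1/200 - 11*(-1/62039) = -105047/100 + 11/62039 = -6517009733/6203900 ≈ -1050.5)
53115/76860 - 358540/D = 53115/76860 - 358540/(-6517009733/6203900) = 53115*(1/76860) - 358540*(-6203900/6517009733) = 3541/5124 + 171103562000/501308441 = 878509784877581/2568704451684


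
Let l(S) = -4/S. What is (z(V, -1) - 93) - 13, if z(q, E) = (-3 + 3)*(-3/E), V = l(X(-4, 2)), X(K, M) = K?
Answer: -106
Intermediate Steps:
V = 1 (V = -4/(-4) = -4*(-1/4) = 1)
z(q, E) = 0 (z(q, E) = 0*(-3/E) = 0)
(z(V, -1) - 93) - 13 = (0 - 93) - 13 = -93 - 13 = -106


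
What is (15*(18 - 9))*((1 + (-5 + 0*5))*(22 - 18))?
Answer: -2160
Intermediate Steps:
(15*(18 - 9))*((1 + (-5 + 0*5))*(22 - 18)) = (15*9)*((1 + (-5 + 0))*4) = 135*((1 - 5)*4) = 135*(-4*4) = 135*(-16) = -2160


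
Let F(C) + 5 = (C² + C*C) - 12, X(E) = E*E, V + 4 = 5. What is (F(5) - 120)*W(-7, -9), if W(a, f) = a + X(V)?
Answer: 522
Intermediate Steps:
V = 1 (V = -4 + 5 = 1)
X(E) = E²
F(C) = -17 + 2*C² (F(C) = -5 + ((C² + C*C) - 12) = -5 + ((C² + C²) - 12) = -5 + (2*C² - 12) = -5 + (-12 + 2*C²) = -17 + 2*C²)
W(a, f) = 1 + a (W(a, f) = a + 1² = a + 1 = 1 + a)
(F(5) - 120)*W(-7, -9) = ((-17 + 2*5²) - 120)*(1 - 7) = ((-17 + 2*25) - 120)*(-6) = ((-17 + 50) - 120)*(-6) = (33 - 120)*(-6) = -87*(-6) = 522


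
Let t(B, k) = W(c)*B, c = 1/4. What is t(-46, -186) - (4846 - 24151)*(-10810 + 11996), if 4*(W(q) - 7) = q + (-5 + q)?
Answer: 91581839/4 ≈ 2.2895e+7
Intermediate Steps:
c = 1/4 ≈ 0.25000
W(q) = 23/4 + q/2 (W(q) = 7 + (q + (-5 + q))/4 = 7 + (-5 + 2*q)/4 = 7 + (-5/4 + q/2) = 23/4 + q/2)
t(B, k) = 47*B/8 (t(B, k) = (23/4 + (1/2)*(1/4))*B = (23/4 + 1/8)*B = 47*B/8)
t(-46, -186) - (4846 - 24151)*(-10810 + 11996) = (47/8)*(-46) - (4846 - 24151)*(-10810 + 11996) = -1081/4 - (-19305)*1186 = -1081/4 - 1*(-22895730) = -1081/4 + 22895730 = 91581839/4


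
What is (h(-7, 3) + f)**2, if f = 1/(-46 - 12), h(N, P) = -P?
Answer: 30625/3364 ≈ 9.1037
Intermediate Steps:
f = -1/58 (f = 1/(-58) = -1/58 ≈ -0.017241)
(h(-7, 3) + f)**2 = (-1*3 - 1/58)**2 = (-3 - 1/58)**2 = (-175/58)**2 = 30625/3364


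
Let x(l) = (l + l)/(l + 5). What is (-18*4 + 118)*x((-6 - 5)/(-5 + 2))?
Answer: 506/13 ≈ 38.923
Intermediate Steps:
x(l) = 2*l/(5 + l) (x(l) = (2*l)/(5 + l) = 2*l/(5 + l))
(-18*4 + 118)*x((-6 - 5)/(-5 + 2)) = (-18*4 + 118)*(2*((-6 - 5)/(-5 + 2))/(5 + (-6 - 5)/(-5 + 2))) = (-72 + 118)*(2*(-11/(-3))/(5 - 11/(-3))) = 46*(2*(-11*(-⅓))/(5 - 11*(-⅓))) = 46*(2*(11/3)/(5 + 11/3)) = 46*(2*(11/3)/(26/3)) = 46*(2*(11/3)*(3/26)) = 46*(11/13) = 506/13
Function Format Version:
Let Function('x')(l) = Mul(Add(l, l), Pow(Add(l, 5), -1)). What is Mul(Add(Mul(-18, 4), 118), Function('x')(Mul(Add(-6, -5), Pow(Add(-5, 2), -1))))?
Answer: Rational(506, 13) ≈ 38.923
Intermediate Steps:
Function('x')(l) = Mul(2, l, Pow(Add(5, l), -1)) (Function('x')(l) = Mul(Mul(2, l), Pow(Add(5, l), -1)) = Mul(2, l, Pow(Add(5, l), -1)))
Mul(Add(Mul(-18, 4), 118), Function('x')(Mul(Add(-6, -5), Pow(Add(-5, 2), -1)))) = Mul(Add(Mul(-18, 4), 118), Mul(2, Mul(Add(-6, -5), Pow(Add(-5, 2), -1)), Pow(Add(5, Mul(Add(-6, -5), Pow(Add(-5, 2), -1))), -1))) = Mul(Add(-72, 118), Mul(2, Mul(-11, Pow(-3, -1)), Pow(Add(5, Mul(-11, Pow(-3, -1))), -1))) = Mul(46, Mul(2, Mul(-11, Rational(-1, 3)), Pow(Add(5, Mul(-11, Rational(-1, 3))), -1))) = Mul(46, Mul(2, Rational(11, 3), Pow(Add(5, Rational(11, 3)), -1))) = Mul(46, Mul(2, Rational(11, 3), Pow(Rational(26, 3), -1))) = Mul(46, Mul(2, Rational(11, 3), Rational(3, 26))) = Mul(46, Rational(11, 13)) = Rational(506, 13)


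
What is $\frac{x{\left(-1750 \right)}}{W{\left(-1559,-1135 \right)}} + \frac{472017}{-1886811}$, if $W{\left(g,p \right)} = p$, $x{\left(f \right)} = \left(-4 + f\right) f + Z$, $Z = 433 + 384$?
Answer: $- \frac{1931214542794}{713843495} \approx -2705.4$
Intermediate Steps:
$Z = 817$
$x{\left(f \right)} = 817 + f \left(-4 + f\right)$ ($x{\left(f \right)} = \left(-4 + f\right) f + 817 = f \left(-4 + f\right) + 817 = 817 + f \left(-4 + f\right)$)
$\frac{x{\left(-1750 \right)}}{W{\left(-1559,-1135 \right)}} + \frac{472017}{-1886811} = \frac{817 + \left(-1750\right)^{2} - -7000}{-1135} + \frac{472017}{-1886811} = \left(817 + 3062500 + 7000\right) \left(- \frac{1}{1135}\right) + 472017 \left(- \frac{1}{1886811}\right) = 3070317 \left(- \frac{1}{1135}\right) - \frac{157339}{628937} = - \frac{3070317}{1135} - \frac{157339}{628937} = - \frac{1931214542794}{713843495}$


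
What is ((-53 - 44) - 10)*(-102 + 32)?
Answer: 7490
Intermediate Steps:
((-53 - 44) - 10)*(-102 + 32) = (-97 - 10)*(-70) = -107*(-70) = 7490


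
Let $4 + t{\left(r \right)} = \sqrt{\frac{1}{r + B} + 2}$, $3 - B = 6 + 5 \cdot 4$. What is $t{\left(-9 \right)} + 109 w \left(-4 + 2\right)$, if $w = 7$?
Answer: $-1530 + \frac{3 \sqrt{14}}{8} \approx -1528.6$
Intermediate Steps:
$B = -23$ ($B = 3 - \left(6 + 5 \cdot 4\right) = 3 - \left(6 + 20\right) = 3 - 26 = -23$)
$t{\left(r \right)} = -4 + \sqrt{2 + \frac{1}{-23 + r}}$ ($t{\left(r \right)} = -4 + \sqrt{\frac{1}{r - 23} + 2} = -4 + \sqrt{\frac{1}{-23 + r} + 2} = -4 + \sqrt{2 + \frac{1}{-23 + r}}$)
$t{\left(-9 \right)} + 109 w \left(-4 + 2\right) = \left(-4 + \sqrt{\frac{-45 + 2 \left(-9\right)}{-23 - 9}}\right) + 109 \cdot 7 \left(-4 + 2\right) = \left(-4 + \sqrt{\frac{-45 - 18}{-32}}\right) + 109 \cdot 7 \left(-2\right) = \left(-4 + \sqrt{\left(- \frac{1}{32}\right) \left(-63\right)}\right) + 109 \left(-14\right) = \left(-4 + \sqrt{\frac{63}{32}}\right) - 1526 = \left(-4 + \frac{3 \sqrt{14}}{8}\right) - 1526 = -1530 + \frac{3 \sqrt{14}}{8}$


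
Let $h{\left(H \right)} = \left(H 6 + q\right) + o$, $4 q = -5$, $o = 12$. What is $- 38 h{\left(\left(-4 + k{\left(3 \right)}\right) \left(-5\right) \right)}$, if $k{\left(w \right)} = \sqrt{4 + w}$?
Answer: $- \frac{9937}{2} + 1140 \sqrt{7} \approx -1952.3$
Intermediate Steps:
$q = - \frac{5}{4}$ ($q = \frac{1}{4} \left(-5\right) = - \frac{5}{4} \approx -1.25$)
$h{\left(H \right)} = \frac{43}{4} + 6 H$ ($h{\left(H \right)} = \left(H 6 - \frac{5}{4}\right) + 12 = \left(6 H - \frac{5}{4}\right) + 12 = \left(- \frac{5}{4} + 6 H\right) + 12 = \frac{43}{4} + 6 H$)
$- 38 h{\left(\left(-4 + k{\left(3 \right)}\right) \left(-5\right) \right)} = - 38 \left(\frac{43}{4} + 6 \left(-4 + \sqrt{4 + 3}\right) \left(-5\right)\right) = - 38 \left(\frac{43}{4} + 6 \left(-4 + \sqrt{7}\right) \left(-5\right)\right) = - 38 \left(\frac{43}{4} + 6 \left(20 - 5 \sqrt{7}\right)\right) = - 38 \left(\frac{43}{4} + \left(120 - 30 \sqrt{7}\right)\right) = - 38 \left(\frac{523}{4} - 30 \sqrt{7}\right) = - \frac{9937}{2} + 1140 \sqrt{7}$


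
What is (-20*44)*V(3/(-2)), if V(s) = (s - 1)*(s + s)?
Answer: -6600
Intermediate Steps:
V(s) = 2*s*(-1 + s) (V(s) = (-1 + s)*(2*s) = 2*s*(-1 + s))
(-20*44)*V(3/(-2)) = (-20*44)*(2*(3/(-2))*(-1 + 3/(-2))) = -1760*3*(-½)*(-1 + 3*(-½)) = -1760*(-3)*(-1 - 3/2)/2 = -1760*(-3)*(-5)/(2*2) = -880*15/2 = -6600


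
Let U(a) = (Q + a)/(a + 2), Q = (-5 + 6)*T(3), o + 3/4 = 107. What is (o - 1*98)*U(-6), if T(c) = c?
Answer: 99/16 ≈ 6.1875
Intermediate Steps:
o = 425/4 (o = -¾ + 107 = 425/4 ≈ 106.25)
Q = 3 (Q = (-5 + 6)*3 = 1*3 = 3)
U(a) = (3 + a)/(2 + a) (U(a) = (3 + a)/(a + 2) = (3 + a)/(2 + a))
(o - 1*98)*U(-6) = (425/4 - 1*98)*((3 - 6)/(2 - 6)) = (425/4 - 98)*(-3/(-4)) = 33*(-¼*(-3))/4 = (33/4)*(¾) = 99/16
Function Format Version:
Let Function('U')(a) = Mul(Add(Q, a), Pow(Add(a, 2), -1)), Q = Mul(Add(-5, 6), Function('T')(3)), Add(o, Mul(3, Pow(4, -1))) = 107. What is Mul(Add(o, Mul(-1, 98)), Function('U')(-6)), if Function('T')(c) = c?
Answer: Rational(99, 16) ≈ 6.1875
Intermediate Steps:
o = Rational(425, 4) (o = Add(Rational(-3, 4), 107) = Rational(425, 4) ≈ 106.25)
Q = 3 (Q = Mul(Add(-5, 6), 3) = Mul(1, 3) = 3)
Function('U')(a) = Mul(Pow(Add(2, a), -1), Add(3, a)) (Function('U')(a) = Mul(Add(3, a), Pow(Add(a, 2), -1)) = Mul(Add(3, a), Pow(Add(2, a), -1)) = Mul(Pow(Add(2, a), -1), Add(3, a)))
Mul(Add(o, Mul(-1, 98)), Function('U')(-6)) = Mul(Add(Rational(425, 4), Mul(-1, 98)), Mul(Pow(Add(2, -6), -1), Add(3, -6))) = Mul(Add(Rational(425, 4), -98), Mul(Pow(-4, -1), -3)) = Mul(Rational(33, 4), Mul(Rational(-1, 4), -3)) = Mul(Rational(33, 4), Rational(3, 4)) = Rational(99, 16)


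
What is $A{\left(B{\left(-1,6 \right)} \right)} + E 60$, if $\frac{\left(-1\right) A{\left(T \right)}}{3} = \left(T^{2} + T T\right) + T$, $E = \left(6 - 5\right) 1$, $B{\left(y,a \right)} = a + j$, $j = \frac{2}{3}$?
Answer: $- \frac{680}{3} \approx -226.67$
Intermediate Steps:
$j = \frac{2}{3}$ ($j = 2 \cdot \frac{1}{3} = \frac{2}{3} \approx 0.66667$)
$B{\left(y,a \right)} = \frac{2}{3} + a$ ($B{\left(y,a \right)} = a + \frac{2}{3} = \frac{2}{3} + a$)
$E = 1$ ($E = 1 \cdot 1 = 1$)
$A{\left(T \right)} = - 6 T^{2} - 3 T$ ($A{\left(T \right)} = - 3 \left(\left(T^{2} + T T\right) + T\right) = - 3 \left(\left(T^{2} + T^{2}\right) + T\right) = - 3 \left(2 T^{2} + T\right) = - 3 \left(T + 2 T^{2}\right) = - 6 T^{2} - 3 T$)
$A{\left(B{\left(-1,6 \right)} \right)} + E 60 = - 3 \left(\frac{2}{3} + 6\right) \left(1 + 2 \left(\frac{2}{3} + 6\right)\right) + 1 \cdot 60 = \left(-3\right) \frac{20}{3} \left(1 + 2 \cdot \frac{20}{3}\right) + 60 = \left(-3\right) \frac{20}{3} \left(1 + \frac{40}{3}\right) + 60 = \left(-3\right) \frac{20}{3} \cdot \frac{43}{3} + 60 = - \frac{860}{3} + 60 = - \frac{680}{3}$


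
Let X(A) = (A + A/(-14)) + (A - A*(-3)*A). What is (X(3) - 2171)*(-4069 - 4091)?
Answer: 122134800/7 ≈ 1.7448e+7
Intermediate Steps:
X(A) = 3*A**2 + 27*A/14 (X(A) = (A + A*(-1/14)) + (A - (-3*A)*A) = (A - A/14) + (A - (-3)*A**2) = 13*A/14 + (A + 3*A**2) = 3*A**2 + 27*A/14)
(X(3) - 2171)*(-4069 - 4091) = ((3/14)*3*(9 + 14*3) - 2171)*(-4069 - 4091) = ((3/14)*3*(9 + 42) - 2171)*(-8160) = ((3/14)*3*51 - 2171)*(-8160) = (459/14 - 2171)*(-8160) = -29935/14*(-8160) = 122134800/7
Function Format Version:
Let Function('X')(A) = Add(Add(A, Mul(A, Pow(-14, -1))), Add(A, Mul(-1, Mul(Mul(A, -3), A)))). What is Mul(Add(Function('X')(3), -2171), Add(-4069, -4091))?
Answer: Rational(122134800, 7) ≈ 1.7448e+7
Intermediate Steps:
Function('X')(A) = Add(Mul(3, Pow(A, 2)), Mul(Rational(27, 14), A)) (Function('X')(A) = Add(Add(A, Mul(A, Rational(-1, 14))), Add(A, Mul(-1, Mul(Mul(-3, A), A)))) = Add(Add(A, Mul(Rational(-1, 14), A)), Add(A, Mul(-1, Mul(-3, Pow(A, 2))))) = Add(Mul(Rational(13, 14), A), Add(A, Mul(3, Pow(A, 2)))) = Add(Mul(3, Pow(A, 2)), Mul(Rational(27, 14), A)))
Mul(Add(Function('X')(3), -2171), Add(-4069, -4091)) = Mul(Add(Mul(Rational(3, 14), 3, Add(9, Mul(14, 3))), -2171), Add(-4069, -4091)) = Mul(Add(Mul(Rational(3, 14), 3, Add(9, 42)), -2171), -8160) = Mul(Add(Mul(Rational(3, 14), 3, 51), -2171), -8160) = Mul(Add(Rational(459, 14), -2171), -8160) = Mul(Rational(-29935, 14), -8160) = Rational(122134800, 7)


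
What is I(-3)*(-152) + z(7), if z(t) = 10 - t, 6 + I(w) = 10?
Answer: -605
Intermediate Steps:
I(w) = 4 (I(w) = -6 + 10 = 4)
I(-3)*(-152) + z(7) = 4*(-152) + (10 - 1*7) = -608 + (10 - 7) = -608 + 3 = -605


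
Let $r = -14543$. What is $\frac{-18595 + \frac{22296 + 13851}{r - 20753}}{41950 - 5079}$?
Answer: $- \frac{656365267}{1301398816} \approx -0.50435$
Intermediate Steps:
$\frac{-18595 + \frac{22296 + 13851}{r - 20753}}{41950 - 5079} = \frac{-18595 + \frac{22296 + 13851}{-14543 - 20753}}{41950 - 5079} = \frac{-18595 + \frac{36147}{-35296}}{36871} = \left(-18595 + 36147 \left(- \frac{1}{35296}\right)\right) \frac{1}{36871} = \left(-18595 - \frac{36147}{35296}\right) \frac{1}{36871} = \left(- \frac{656365267}{35296}\right) \frac{1}{36871} = - \frac{656365267}{1301398816}$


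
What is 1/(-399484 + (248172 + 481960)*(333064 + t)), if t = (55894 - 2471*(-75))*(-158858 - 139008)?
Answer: -1/52460426361037364 ≈ -1.9062e-17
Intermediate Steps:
t = -71850938654 (t = (55894 + 185325)*(-297866) = 241219*(-297866) = -71850938654)
1/(-399484 + (248172 + 481960)*(333064 + t)) = 1/(-399484 + (248172 + 481960)*(333064 - 71850938654)) = 1/(-399484 + 730132*(-71850605590)) = 1/(-399484 - 52460426360637880) = 1/(-52460426361037364) = -1/52460426361037364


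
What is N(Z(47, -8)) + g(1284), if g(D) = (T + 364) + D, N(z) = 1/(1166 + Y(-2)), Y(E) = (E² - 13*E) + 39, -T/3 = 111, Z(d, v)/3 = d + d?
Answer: 1624026/1235 ≈ 1315.0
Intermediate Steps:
Z(d, v) = 6*d (Z(d, v) = 3*(d + d) = 3*(2*d) = 6*d)
T = -333 (T = -3*111 = -333)
Y(E) = 39 + E² - 13*E
N(z) = 1/1235 (N(z) = 1/(1166 + (39 + (-2)² - 13*(-2))) = 1/(1166 + (39 + 4 + 26)) = 1/(1166 + 69) = 1/1235)
g(D) = 31 + D (g(D) = (-333 + 364) + D = 31 + D)
N(Z(47, -8)) + g(1284) = 1/1235 + (31 + 1284) = 1/1235 + 1315 = 1624026/1235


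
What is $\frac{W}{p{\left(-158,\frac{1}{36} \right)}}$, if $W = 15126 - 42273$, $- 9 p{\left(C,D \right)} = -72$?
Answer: $- \frac{27147}{8} \approx -3393.4$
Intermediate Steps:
$p{\left(C,D \right)} = 8$ ($p{\left(C,D \right)} = \left(- \frac{1}{9}\right) \left(-72\right) = 8$)
$W = -27147$ ($W = 15126 - 42273 = -27147$)
$\frac{W}{p{\left(-158,\frac{1}{36} \right)}} = - \frac{27147}{8}$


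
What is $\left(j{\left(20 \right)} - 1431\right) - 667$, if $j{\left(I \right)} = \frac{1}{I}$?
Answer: $- \frac{41959}{20} \approx -2097.9$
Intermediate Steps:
$\left(j{\left(20 \right)} - 1431\right) - 667 = \left(\frac{1}{20} - 1431\right) - 667 = - \frac{28619}{20} - 667 = - \frac{41959}{20}$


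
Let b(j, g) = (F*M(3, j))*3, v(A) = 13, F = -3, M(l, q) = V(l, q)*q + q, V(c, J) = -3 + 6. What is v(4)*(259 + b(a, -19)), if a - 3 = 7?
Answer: -1313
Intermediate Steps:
V(c, J) = 3
M(l, q) = 4*q (M(l, q) = 3*q + q = 4*q)
a = 10 (a = 3 + 7 = 10)
b(j, g) = -36*j (b(j, g) = -12*j*3 = -36*j)
v(4)*(259 + b(a, -19)) = 13*(259 - 36*10) = 13*(259 - 360) = 13*(-101) = -1313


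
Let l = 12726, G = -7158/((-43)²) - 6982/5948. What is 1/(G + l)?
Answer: 5498926/69951589525 ≈ 7.8610e-5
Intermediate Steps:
G = -27742751/5498926 (G = -7158/1849 - 6982*1/5948 = -7158*1/1849 - 3491/2974 = -7158/1849 - 3491/2974 = -27742751/5498926 ≈ -5.0451)
1/(G + l) = 1/(-27742751/5498926 + 12726) = 1/(69951589525/5498926) = 5498926/69951589525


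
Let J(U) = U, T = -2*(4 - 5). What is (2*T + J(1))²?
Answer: 25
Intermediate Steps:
T = 2 (T = -2*(-1) = 2)
(2*T + J(1))² = (2*2 + 1)² = (4 + 1)² = 5² = 25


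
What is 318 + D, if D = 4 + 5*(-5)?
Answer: 297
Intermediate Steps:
D = -21 (D = 4 - 25 = -21)
318 + D = 318 - 21 = 297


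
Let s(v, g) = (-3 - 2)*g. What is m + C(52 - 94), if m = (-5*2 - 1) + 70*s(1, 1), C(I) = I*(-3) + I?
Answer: -277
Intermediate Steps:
s(v, g) = -5*g
C(I) = -2*I (C(I) = -3*I + I = -2*I)
m = -361 (m = (-5*2 - 1) + 70*(-5*1) = (-10 - 1) + 70*(-5) = -11 - 350 = -361)
m + C(52 - 94) = -361 - 2*(52 - 94) = -361 - 2*(-42) = -361 + 84 = -277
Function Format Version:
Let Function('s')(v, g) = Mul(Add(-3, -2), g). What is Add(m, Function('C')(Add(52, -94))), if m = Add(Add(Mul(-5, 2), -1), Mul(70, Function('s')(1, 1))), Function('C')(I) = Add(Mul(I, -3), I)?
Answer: -277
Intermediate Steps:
Function('s')(v, g) = Mul(-5, g)
Function('C')(I) = Mul(-2, I) (Function('C')(I) = Add(Mul(-3, I), I) = Mul(-2, I))
m = -361 (m = Add(Add(Mul(-5, 2), -1), Mul(70, Mul(-5, 1))) = Add(Add(-10, -1), Mul(70, -5)) = Add(-11, -350) = -361)
Add(m, Function('C')(Add(52, -94))) = Add(-361, Mul(-2, Add(52, -94))) = Add(-361, Mul(-2, -42)) = Add(-361, 84) = -277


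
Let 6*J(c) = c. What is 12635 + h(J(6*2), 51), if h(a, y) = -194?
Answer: 12441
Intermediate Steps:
J(c) = c/6
12635 + h(J(6*2), 51) = 12635 - 194 = 12441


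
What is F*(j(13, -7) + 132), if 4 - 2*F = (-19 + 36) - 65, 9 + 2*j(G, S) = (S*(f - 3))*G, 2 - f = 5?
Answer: 10413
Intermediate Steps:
f = -3 (f = 2 - 1*5 = 2 - 5 = -3)
j(G, S) = -9/2 - 3*G*S (j(G, S) = -9/2 + ((S*(-3 - 3))*G)/2 = -9/2 + ((S*(-6))*G)/2 = -9/2 + ((-6*S)*G)/2 = -9/2 + (-6*G*S)/2 = -9/2 - 3*G*S)
F = 26 (F = 2 - ((-19 + 36) - 65)/2 = 2 - (17 - 65)/2 = 2 - ½*(-48) = 2 + 24 = 26)
F*(j(13, -7) + 132) = 26*((-9/2 - 3*13*(-7)) + 132) = 26*((-9/2 + 273) + 132) = 26*(537/2 + 132) = 26*(801/2) = 10413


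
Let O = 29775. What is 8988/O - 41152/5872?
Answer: -24427568/3642475 ≈ -6.7063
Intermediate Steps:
8988/O - 41152/5872 = 8988/29775 - 41152/5872 = 8988*(1/29775) - 41152*1/5872 = 2996/9925 - 2572/367 = -24427568/3642475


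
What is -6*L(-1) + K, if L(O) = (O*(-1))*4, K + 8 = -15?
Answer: -47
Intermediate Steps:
K = -23 (K = -8 - 15 = -23)
L(O) = -4*O (L(O) = -O*4 = -4*O)
-6*L(-1) + K = -(-24)*(-1) - 23 = -6*4 - 23 = -24 - 23 = -47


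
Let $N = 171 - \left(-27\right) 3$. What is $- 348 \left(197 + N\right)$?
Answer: $-156252$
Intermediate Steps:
$N = 252$ ($N = 171 - -81 = 171 + 81 = 252$)
$- 348 \left(197 + N\right) = - 348 \left(197 + 252\right) = \left(-348\right) 449 = -156252$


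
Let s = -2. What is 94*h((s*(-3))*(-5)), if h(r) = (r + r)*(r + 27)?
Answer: 16920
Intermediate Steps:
h(r) = 2*r*(27 + r) (h(r) = (2*r)*(27 + r) = 2*r*(27 + r))
94*h((s*(-3))*(-5)) = 94*(2*(-2*(-3)*(-5))*(27 - 2*(-3)*(-5))) = 94*(2*(6*(-5))*(27 + 6*(-5))) = 94*(2*(-30)*(27 - 30)) = 94*(2*(-30)*(-3)) = 94*180 = 16920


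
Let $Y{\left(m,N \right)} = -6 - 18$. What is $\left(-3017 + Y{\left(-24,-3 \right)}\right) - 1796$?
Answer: $-4837$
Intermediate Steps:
$Y{\left(m,N \right)} = -24$ ($Y{\left(m,N \right)} = -6 - 18 = -24$)
$\left(-3017 + Y{\left(-24,-3 \right)}\right) - 1796 = \left(-3017 - 24\right) - 1796 = -3041 - 1796 = -4837$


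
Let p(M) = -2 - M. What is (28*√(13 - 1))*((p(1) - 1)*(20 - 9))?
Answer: -2464*√3 ≈ -4267.8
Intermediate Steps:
(28*√(13 - 1))*((p(1) - 1)*(20 - 9)) = (28*√(13 - 1))*(((-2 - 1*1) - 1)*(20 - 9)) = (28*√12)*(((-2 - 1) - 1)*11) = (28*(2*√3))*((-3 - 1)*11) = (56*√3)*(-4*11) = (56*√3)*(-44) = -2464*√3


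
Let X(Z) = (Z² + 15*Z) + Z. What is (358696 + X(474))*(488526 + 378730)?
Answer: 512510136736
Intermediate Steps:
X(Z) = Z² + 16*Z
(358696 + X(474))*(488526 + 378730) = (358696 + 474*(16 + 474))*(488526 + 378730) = (358696 + 474*490)*867256 = (358696 + 232260)*867256 = 590956*867256 = 512510136736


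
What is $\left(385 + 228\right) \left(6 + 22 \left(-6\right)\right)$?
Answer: $-77238$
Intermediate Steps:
$\left(385 + 228\right) \left(6 + 22 \left(-6\right)\right) = 613 \left(6 - 132\right) = 613 \left(-126\right) = -77238$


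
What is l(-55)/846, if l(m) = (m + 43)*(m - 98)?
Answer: 102/47 ≈ 2.1702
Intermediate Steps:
l(m) = (-98 + m)*(43 + m) (l(m) = (43 + m)*(-98 + m) = (-98 + m)*(43 + m))
l(-55)/846 = (-4214 + (-55)**2 - 55*(-55))/846 = (-4214 + 3025 + 3025)*(1/846) = 1836*(1/846) = 102/47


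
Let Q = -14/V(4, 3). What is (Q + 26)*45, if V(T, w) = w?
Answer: 960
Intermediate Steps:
Q = -14/3 ≈ -4.6667
(Q + 26)*45 = (-14/3 + 26)*45 = (64/3)*45 = 960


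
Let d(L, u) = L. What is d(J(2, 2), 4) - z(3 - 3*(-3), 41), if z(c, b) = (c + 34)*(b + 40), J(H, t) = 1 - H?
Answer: -3727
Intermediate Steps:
z(c, b) = (34 + c)*(40 + b)
d(J(2, 2), 4) - z(3 - 3*(-3), 41) = (1 - 1*2) - (1360 + 34*41 + 40*(3 - 3*(-3)) + 41*(3 - 3*(-3))) = (1 - 2) - (1360 + 1394 + 40*(3 + 9) + 41*(3 + 9)) = -1 - (1360 + 1394 + 40*12 + 41*12) = -1 - (1360 + 1394 + 480 + 492) = -1 - 1*3726 = -1 - 3726 = -3727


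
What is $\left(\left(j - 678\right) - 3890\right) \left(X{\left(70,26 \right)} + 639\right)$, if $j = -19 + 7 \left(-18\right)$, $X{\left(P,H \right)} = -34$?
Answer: $-2851365$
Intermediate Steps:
$j = -145$ ($j = -19 - 126 = -145$)
$\left(\left(j - 678\right) - 3890\right) \left(X{\left(70,26 \right)} + 639\right) = \left(\left(-145 - 678\right) - 3890\right) \left(-34 + 639\right) = \left(\left(-145 - 678\right) - 3890\right) 605 = \left(-823 - 3890\right) 605 = \left(-4713\right) 605 = -2851365$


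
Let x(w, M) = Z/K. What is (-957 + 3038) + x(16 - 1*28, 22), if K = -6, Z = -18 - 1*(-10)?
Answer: 6247/3 ≈ 2082.3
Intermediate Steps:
Z = -8 (Z = -18 + 10 = -8)
x(w, M) = 4/3 (x(w, M) = -8/(-6) = -8*(-⅙) = 4/3)
(-957 + 3038) + x(16 - 1*28, 22) = (-957 + 3038) + 4/3 = 2081 + 4/3 = 6247/3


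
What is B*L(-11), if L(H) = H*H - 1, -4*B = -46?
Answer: 1380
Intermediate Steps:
B = 23/2 (B = -¼*(-46) = 23/2 ≈ 11.500)
L(H) = -1 + H² (L(H) = H² - 1 = -1 + H²)
B*L(-11) = 23*(-1 + (-11)²)/2 = 23*(-1 + 121)/2 = (23/2)*120 = 1380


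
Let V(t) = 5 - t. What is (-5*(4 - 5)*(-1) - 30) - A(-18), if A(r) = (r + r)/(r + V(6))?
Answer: -701/19 ≈ -36.895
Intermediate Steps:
A(r) = 2*r/(-1 + r) (A(r) = (r + r)/(r + (5 - 1*6)) = (2*r)/(r + (5 - 6)) = (2*r)/(r - 1) = (2*r)/(-1 + r) = 2*r/(-1 + r))
(-5*(4 - 5)*(-1) - 30) - A(-18) = (-5*(4 - 5)*(-1) - 30) - 2*(-18)/(-1 - 18) = (-(-5)*(-1) - 30) - 2*(-18)/(-19) = (-5*1 - 30) - 2*(-18)*(-1)/19 = (-5 - 30) - 1*36/19 = -35 - 36/19 = -701/19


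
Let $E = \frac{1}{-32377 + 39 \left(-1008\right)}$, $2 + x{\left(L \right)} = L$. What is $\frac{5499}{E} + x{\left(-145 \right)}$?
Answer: $-394217958$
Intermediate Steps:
$x{\left(L \right)} = -2 + L$
$E = - \frac{1}{71689}$ ($E = \frac{1}{-32377 - 39312} = \frac{1}{-71689} = - \frac{1}{71689} \approx -1.3949 \cdot 10^{-5}$)
$\frac{5499}{E} + x{\left(-145 \right)} = \frac{5499}{- \frac{1}{71689}} - 147 = 5499 \left(-71689\right) - 147 = -394217811 - 147 = -394217958$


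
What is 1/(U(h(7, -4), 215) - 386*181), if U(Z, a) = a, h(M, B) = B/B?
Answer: -1/69651 ≈ -1.4357e-5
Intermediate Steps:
h(M, B) = 1
1/(U(h(7, -4), 215) - 386*181) = 1/(215 - 386*181) = 1/(215 - 69866) = 1/(-69651) = -1/69651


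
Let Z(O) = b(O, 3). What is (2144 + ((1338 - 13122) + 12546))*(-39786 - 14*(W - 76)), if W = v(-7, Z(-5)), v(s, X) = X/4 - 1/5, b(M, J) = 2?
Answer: -562691686/5 ≈ -1.1254e+8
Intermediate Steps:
Z(O) = 2
v(s, X) = -⅕ + X/4 (v(s, X) = X*(¼) - 1*⅕ = X/4 - ⅕ = -⅕ + X/4)
W = 3/10 (W = -⅕ + (¼)*2 = -⅕ + ½ = 3/10 ≈ 0.30000)
(2144 + ((1338 - 13122) + 12546))*(-39786 - 14*(W - 76)) = (2144 + ((1338 - 13122) + 12546))*(-39786 - 14*(3/10 - 76)) = (2144 + (-11784 + 12546))*(-39786 - 14*(-757/10)) = (2144 + 762)*(-39786 + 5299/5) = 2906*(-193631/5) = -562691686/5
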